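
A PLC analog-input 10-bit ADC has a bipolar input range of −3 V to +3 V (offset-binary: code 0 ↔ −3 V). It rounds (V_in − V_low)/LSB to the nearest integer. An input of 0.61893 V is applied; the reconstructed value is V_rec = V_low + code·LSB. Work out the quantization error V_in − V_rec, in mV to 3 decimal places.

-2.164 mV

Step size: 6 V ÷ 2^10 = 5.859 mV.
Scaled input = 617.6307 LSBs, so code = 618.
V_rec = (−3) + 618·0.00585938 = 0.62109375 V.
Error = 0.61893 − 0.62109375 = -0.00216375 V = -2.164 mV.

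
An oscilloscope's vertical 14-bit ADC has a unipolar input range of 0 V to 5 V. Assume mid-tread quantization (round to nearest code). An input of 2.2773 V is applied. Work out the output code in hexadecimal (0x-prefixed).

With 16384 levels over 5 V, one step is 305.18 µV.
(V_in − V_low)/LSB = (2.2773 − 0) / 0.000305176 = 7462.257.
round(7462.257) = 7462.
In hexadecimal (0x-prefixed): 0x1D26.

code 0x1D26 (decimal 7462)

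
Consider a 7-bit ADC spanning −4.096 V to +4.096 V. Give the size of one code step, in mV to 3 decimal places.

64.000 mV

Full-scale span = 8.192 V.
LSB = 8.192 / 2^7 = 8.192 / 128 = 0.064 V = 64.000 mV.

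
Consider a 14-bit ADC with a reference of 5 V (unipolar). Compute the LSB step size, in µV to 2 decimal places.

305.18 µV

Full-scale span = 5 V.
LSB = 5 / 2^14 = 5 / 16384 = 0.000305176 V = 305.18 µV.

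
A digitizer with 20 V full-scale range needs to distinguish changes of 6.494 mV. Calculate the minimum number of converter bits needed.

Number of steps required ≥ 20 V / 6.494 mV = 3079.77.
Need 2^N ≥ 3079.77; 2^11 = 2048, 2^12 = 4096.
Minimum N = 12.

12 bits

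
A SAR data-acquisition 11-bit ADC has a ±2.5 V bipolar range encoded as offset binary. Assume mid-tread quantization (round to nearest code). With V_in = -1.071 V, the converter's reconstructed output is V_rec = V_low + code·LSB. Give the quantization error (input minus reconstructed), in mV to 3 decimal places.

One LSB is 5 V / 2048 = 2.441 mV.
Scaled input = 585.3184 LSBs, so code = 585.
Reconstructed: -1.0717773 V.
V_in − V_rec = 0.000777344 V = 0.777 mV.

0.777 mV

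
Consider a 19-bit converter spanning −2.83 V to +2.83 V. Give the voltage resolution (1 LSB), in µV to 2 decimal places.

Full-scale span = 5.66 V.
LSB = 5.66 / 2^19 = 5.66 / 524288 = 1.07956e-05 V = 10.80 µV.

10.80 µV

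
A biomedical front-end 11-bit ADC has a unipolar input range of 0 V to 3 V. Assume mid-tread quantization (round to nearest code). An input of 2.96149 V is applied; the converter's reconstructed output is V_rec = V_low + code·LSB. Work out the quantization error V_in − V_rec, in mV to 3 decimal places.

-0.424 mV

One LSB is 3 V / 2048 = 1.465 mV.
Scaled input = 2021.7105 LSBs, so code = 2022.
Code 2022 maps back to 0 + 2022×0.00146484 V = 2.9619141 V.
Difference: -0.000424063 V → -0.424 mV.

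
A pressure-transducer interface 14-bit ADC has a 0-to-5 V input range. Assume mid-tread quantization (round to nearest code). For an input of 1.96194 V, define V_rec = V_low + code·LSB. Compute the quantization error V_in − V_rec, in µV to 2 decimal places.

-35.10 µV

One LSB is 5 V / 16384 = 305.18 µV.
Scaled input = 6428.8850 LSBs, so code = 6429.
V_rec = 0 + 6429·0.000305176 = 1.9619751 V.
Difference: -3.50977e-05 V → -35.10 µV.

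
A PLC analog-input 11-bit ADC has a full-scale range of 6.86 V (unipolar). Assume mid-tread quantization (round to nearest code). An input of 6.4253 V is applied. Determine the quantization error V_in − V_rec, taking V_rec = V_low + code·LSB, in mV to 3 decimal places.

0.749 mV

One LSB is 6.86 V / 2048 = 3.350 mV.
Scaled input = 1918.2237 LSBs, so code = 1918.
Code 1918 maps back to 0 + 1918×0.00334961 V = 6.4245508 V.
Difference: 0.000749219 V → 0.749 mV.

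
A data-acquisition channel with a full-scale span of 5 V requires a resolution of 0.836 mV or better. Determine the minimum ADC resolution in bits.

Number of steps required ≥ 5 V / 0.836 mV = 5980.86.
Need 2^N ≥ 5980.86; 2^12 = 4096, 2^13 = 8192.
Minimum N = 13.

13 bits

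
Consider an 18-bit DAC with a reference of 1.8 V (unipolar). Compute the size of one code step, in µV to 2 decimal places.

Full-scale span = 1.8 V.
LSB = 1.8 / 2^18 = 1.8 / 262144 = 6.86646e-06 V = 6.87 µV.

6.87 µV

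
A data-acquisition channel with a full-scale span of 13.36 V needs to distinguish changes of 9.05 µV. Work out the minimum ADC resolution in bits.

Number of steps required ≥ 13.36 V / 9.05 µV = 1476243.09.
Need 2^N ≥ 1476243.09; 2^20 = 1048576, 2^21 = 2097152.
Minimum N = 21.

21 bits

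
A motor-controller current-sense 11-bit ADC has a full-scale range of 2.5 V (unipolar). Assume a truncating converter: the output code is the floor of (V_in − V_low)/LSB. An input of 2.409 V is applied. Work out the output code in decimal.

code 1973

LSB = 2.5 V / 2048 = 1.221 mV.
Input sits at 1973.453 steps above V_low.
Floor → code 1973.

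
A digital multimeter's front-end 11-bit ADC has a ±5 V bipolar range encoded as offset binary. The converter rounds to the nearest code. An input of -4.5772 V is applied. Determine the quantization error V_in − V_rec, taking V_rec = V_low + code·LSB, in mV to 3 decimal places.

Step size: 10 V ÷ 2^11 = 4.883 mV.
(-4.5772 − (−5))/0.00488281 = 86.5894; round gives code 87.
Reconstructed: -4.5751953 V.
V_in − V_rec = -0.00200469 V = -2.005 mV.

-2.005 mV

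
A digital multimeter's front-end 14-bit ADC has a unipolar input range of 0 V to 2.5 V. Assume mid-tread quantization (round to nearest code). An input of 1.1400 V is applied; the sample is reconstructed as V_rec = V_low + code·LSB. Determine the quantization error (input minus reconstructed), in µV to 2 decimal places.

15.87 µV

Step size: 2.5 V ÷ 2^14 = 152.59 µV.
(1.1400 − 0)/0.000152588 = 7471.1040; round gives code 7471.
Code 7471 maps back to 0 + 7471×0.000152588 V = 1.1399841 V.
Error = 1.1400 − 1.1399841 = 1.58691e-05 V = 15.87 µV.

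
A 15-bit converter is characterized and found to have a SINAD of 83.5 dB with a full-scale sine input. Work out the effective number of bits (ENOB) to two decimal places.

13.58 bits

ENOB = (SINAD − 1.76) / 6.02 = (83.5 − 1.76)/6.02 = 13.578.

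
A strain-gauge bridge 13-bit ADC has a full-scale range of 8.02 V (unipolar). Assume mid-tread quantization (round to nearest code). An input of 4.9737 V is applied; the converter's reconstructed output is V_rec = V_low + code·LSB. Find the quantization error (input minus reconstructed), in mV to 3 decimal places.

0.360 mV

One LSB is 8.02 V / 8192 = 0.979 mV.
(4.9737 − 0)/0.000979004 = 5080.3679; round gives code 5080.
Reconstructed: 4.9733398 V.
Error = 4.9737 − 4.9733398 = 0.000360156 V = 0.360 mV.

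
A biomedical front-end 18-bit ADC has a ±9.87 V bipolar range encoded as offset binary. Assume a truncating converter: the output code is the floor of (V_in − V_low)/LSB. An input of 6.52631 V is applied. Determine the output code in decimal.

LSB = 19.74 V / 262144 = 75.30 µV.
(V_in − V_low)/LSB = (6.52631 − (−9.87)) / 7.53021e-05 = 217740.339.
⌊·⌋(217740.339) = 217740.

code 217740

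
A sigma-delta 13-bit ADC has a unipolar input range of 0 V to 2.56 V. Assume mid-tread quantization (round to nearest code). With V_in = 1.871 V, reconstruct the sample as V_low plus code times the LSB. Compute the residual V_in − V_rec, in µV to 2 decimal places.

Step size: 2.56 V ÷ 2^13 = 312.50 µV.
(1.871 − 0)/0.0003125 = 5987.2000; round gives code 5987.
Reconstructed: 1.8709375 V.
Error = 1.871 − 1.8709375 = 6.25e-05 V = 62.50 µV.

62.50 µV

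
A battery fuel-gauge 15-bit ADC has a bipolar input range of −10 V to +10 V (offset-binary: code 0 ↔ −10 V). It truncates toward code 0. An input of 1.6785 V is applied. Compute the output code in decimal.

Full-scale span = 20 V; LSB = 20/2^15 = 0.610 mV.
Input sits at 19134.054 steps above V_low.
So the output code is 19134.

code 19134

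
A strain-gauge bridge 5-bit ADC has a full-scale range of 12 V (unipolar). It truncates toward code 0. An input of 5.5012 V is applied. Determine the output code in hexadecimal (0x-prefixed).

LSB = 12 V / 32 = 375.000 mV.
Input sits at 14.670 steps above V_low.
Floor → code 14.
In hexadecimal (0x-prefixed): 0xE.

code 0xE (decimal 14)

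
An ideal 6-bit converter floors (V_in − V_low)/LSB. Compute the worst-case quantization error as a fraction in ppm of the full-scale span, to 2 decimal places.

15625.00 ppm

Truncating → worst-case error = 1 LSB = V_FS/2^6, so 1e+06/64 = 15625 ppm of full scale.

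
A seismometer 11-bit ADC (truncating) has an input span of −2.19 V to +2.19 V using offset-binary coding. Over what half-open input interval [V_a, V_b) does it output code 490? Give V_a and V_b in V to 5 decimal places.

[-1.14205 V, -1.13991 V)

LSB = 4.38/2^11 = 2.139 mV.
V_a = V_low + 490·LSB = -1.14205 V; V_b = V_low + 491·LSB = -1.13991 V.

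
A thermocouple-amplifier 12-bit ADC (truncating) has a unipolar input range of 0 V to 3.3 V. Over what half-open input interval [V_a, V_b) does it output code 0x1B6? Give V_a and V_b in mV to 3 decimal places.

[352.881 mV, 353.687 mV)

LSB = 3.3/2^12 = 0.806 mV.
Code 0x1B6 = 438 decimal.
V_a = V_low + 438·LSB = 0.352881 V; V_b = V_low + 439·LSB = 0.353687 V.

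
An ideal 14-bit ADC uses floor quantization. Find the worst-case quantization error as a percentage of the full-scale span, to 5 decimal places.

0.00610 %

Truncating → worst-case error = 1 LSB = V_FS/2^14, so 100/16384 = 0.00610352 % of full scale.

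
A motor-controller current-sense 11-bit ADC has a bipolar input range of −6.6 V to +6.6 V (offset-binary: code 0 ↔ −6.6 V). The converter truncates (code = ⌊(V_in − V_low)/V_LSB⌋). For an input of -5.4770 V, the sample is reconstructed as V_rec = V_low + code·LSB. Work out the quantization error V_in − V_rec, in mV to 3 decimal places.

LSB = 13.2/2^11 = 6.445 mV.
(V_in − V_low)/LSB = (-5.4770 − (−6.6))/0.00644531 = 174.2352 → code 174 (floor).
Reconstructed: -5.4785156 V.
V_in − V_rec = 0.00151563 V = 1.516 mV.

1.516 mV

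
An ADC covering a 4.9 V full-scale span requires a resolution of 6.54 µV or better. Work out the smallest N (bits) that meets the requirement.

Number of steps required ≥ 4.9 V / 6.54 µV = 749235.47.
Need 2^N ≥ 749235.47; 2^19 = 524288, 2^20 = 1048576.
Minimum N = 20.

20 bits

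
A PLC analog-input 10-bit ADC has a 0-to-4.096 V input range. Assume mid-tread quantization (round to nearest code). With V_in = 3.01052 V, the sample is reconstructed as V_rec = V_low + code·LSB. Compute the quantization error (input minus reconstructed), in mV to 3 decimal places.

One LSB is 4.096 V / 1024 = 4.000 mV.
(3.01052 − 0)/0.004 = 752.6300; round gives code 753.
V_rec = 0 + 753·0.004 = 3.012 V.
Error = 3.01052 − 3.012 = -0.00148 V = -1.480 mV.

-1.480 mV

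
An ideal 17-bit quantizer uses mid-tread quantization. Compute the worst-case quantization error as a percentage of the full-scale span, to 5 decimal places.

0.00038 %

Rounding → worst-case error = ½ LSB = V_FS/2^18, so 100/262144 = 0.00038147 % of full scale.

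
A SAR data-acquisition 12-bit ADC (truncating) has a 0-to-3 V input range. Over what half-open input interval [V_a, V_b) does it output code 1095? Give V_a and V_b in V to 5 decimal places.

[0.80200 V, 0.80273 V)

LSB = 3/2^12 = 0.732 mV.
V_a = V_low + 1095·LSB = 0.802002 V; V_b = V_low + 1096·LSB = 0.802734 V.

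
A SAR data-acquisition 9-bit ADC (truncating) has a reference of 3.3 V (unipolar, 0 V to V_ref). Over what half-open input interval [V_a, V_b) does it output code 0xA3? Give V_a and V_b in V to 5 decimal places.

[1.05059 V, 1.05703 V)

LSB = 3.3/2^9 = 6.445 mV.
Code 0xA3 = 163 decimal.
V_a = V_low + 163·LSB = 1.05059 V; V_b = V_low + 164·LSB = 1.05703 V.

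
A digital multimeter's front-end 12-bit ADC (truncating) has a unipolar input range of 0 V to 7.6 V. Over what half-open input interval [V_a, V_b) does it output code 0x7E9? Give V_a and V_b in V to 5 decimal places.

LSB = 7.6/2^12 = 1.855 mV.
Code 0x7E9 = 2025 decimal.
V_a = V_low + 2025·LSB = 3.75732 V; V_b = V_low + 2026·LSB = 3.75918 V.

[3.75732 V, 3.75918 V)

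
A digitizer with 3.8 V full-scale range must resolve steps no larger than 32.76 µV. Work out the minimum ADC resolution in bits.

Number of steps required ≥ 3.8 V / 32.76 µV = 115995.12.
Need 2^N ≥ 115995.12; 2^16 = 65536, 2^17 = 131072.
Minimum N = 17.

17 bits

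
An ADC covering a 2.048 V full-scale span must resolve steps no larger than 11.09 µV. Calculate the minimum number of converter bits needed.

18 bits

Number of steps required ≥ 2.048 V / 11.09 µV = 184670.87.
Need 2^N ≥ 184670.87; 2^17 = 131072, 2^18 = 262144.
Minimum N = 18.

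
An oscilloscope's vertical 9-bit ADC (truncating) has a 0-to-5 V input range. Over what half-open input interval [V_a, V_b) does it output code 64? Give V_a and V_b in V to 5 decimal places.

LSB = 5/2^9 = 9.766 mV.
V_a = V_low + 64·LSB = 0.625 V; V_b = V_low + 65·LSB = 0.634766 V.

[0.62500 V, 0.63477 V)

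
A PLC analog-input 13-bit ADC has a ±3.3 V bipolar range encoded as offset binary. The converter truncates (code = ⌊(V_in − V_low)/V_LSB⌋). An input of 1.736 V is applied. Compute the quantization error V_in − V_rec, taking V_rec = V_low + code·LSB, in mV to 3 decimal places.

One LSB is 6.6 V / 8192 = 0.806 mV.
(1.736 − (−3.3))/0.000805664 = 6250.7442; ⌊·⌋ gives code 6250.
V_rec = (−3.3) + 6250·0.000805664 = 1.7354004 V.
Difference: 0.000599609 V → 0.600 mV.

0.600 mV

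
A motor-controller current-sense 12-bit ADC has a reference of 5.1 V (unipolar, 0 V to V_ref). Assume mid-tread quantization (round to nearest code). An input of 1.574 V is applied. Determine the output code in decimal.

With 4096 levels over 5.1 V, one step is 1.245 mV.
(1.574 − 0) / 0.00124512 = 1264.138 LSBs.
So the output code is 1264.

code 1264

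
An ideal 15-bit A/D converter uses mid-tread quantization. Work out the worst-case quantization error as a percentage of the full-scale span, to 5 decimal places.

Rounding → worst-case error = ½ LSB = V_FS/2^16, so 100/65536 = 0.00152588 % of full scale.

0.00153 %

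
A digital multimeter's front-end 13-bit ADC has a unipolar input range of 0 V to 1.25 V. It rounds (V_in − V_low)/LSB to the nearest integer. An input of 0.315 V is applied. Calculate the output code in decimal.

code 2064

With 8192 levels over 1.25 V, one step is 152.59 µV.
(0.315 − 0) / 0.000152588 = 2064.384 LSBs.
round(2064.384) = 2064.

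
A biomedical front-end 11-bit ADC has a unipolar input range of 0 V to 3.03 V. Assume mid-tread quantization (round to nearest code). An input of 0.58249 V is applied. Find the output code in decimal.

code 394

LSB = 3.03 V / 2048 = 1.479 mV.
(0.58249 − 0) / 0.00147949 = 393.709 LSBs.
round(393.709) = 394.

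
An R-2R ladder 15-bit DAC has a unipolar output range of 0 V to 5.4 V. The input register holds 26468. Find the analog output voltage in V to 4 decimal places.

4.3618 V

LSB = 5.4 V / 2^15 = 164.79 µV.
V_out = 0 + 26468 × 0.000164795 V = 4.36179 V.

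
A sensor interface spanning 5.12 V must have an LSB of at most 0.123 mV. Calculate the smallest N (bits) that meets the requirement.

16 bits

Number of steps required ≥ 5.12 V / 0.123 mV = 41626.02.
Need 2^N ≥ 41626.02; 2^15 = 32768, 2^16 = 65536.
Minimum N = 16.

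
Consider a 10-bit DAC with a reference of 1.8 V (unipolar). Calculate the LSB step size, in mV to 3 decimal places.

1.758 mV

Full-scale span = 1.8 V.
LSB = 1.8 / 2^10 = 1.8 / 1024 = 0.00175781 V = 1.758 mV.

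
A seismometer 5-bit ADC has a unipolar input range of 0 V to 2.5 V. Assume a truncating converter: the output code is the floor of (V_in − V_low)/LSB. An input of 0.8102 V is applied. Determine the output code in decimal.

code 10

Full-scale span = 2.5 V; LSB = 2.5/2^5 = 78.125 mV.
(V_in − V_low)/LSB = (0.8102 − 0) / 0.078125 = 10.371.
⌊·⌋(10.371) = 10.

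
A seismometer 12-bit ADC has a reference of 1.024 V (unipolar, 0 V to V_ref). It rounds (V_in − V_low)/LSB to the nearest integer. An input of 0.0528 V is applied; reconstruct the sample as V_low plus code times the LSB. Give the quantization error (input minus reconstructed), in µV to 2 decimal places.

Step size: 1.024 V ÷ 2^12 = 250.00 µV.
Scaled input = 211.2000 LSBs, so code = 211.
V_rec = 0 + 211·0.00025 = 0.05275 V.
V_in − V_rec = 5e-05 V = 50.00 µV.

50.00 µV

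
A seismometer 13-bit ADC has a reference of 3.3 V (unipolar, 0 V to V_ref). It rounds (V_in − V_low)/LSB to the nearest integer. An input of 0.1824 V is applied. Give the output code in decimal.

LSB = 3.3 V / 8192 = 402.83 µV.
(V_in − V_low)/LSB = (0.1824 − 0) / 0.000402832 = 452.794.
So the output code is 453.

code 453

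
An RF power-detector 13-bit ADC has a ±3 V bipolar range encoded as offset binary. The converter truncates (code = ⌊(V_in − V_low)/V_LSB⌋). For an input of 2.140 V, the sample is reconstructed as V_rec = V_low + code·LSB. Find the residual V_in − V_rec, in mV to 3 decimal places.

Step size: 6 V ÷ 2^13 = 0.732 mV.
(2.140 − (−3))/0.000732422 = 7017.8133; ⌊·⌋ gives code 7017.
V_rec = (−3) + 7017·0.000732422 = 2.1394043 V.
V_in − V_rec = 0.000595703 V = 0.596 mV.

0.596 mV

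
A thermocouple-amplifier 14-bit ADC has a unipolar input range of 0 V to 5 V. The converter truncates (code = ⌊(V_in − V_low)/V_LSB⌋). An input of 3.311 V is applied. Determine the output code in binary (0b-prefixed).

With 16384 levels over 5 V, one step is 305.18 µV.
(3.311 − 0) / 0.000305176 = 10849.485 LSBs.
Floor → code 10849.
In binary (0b-prefixed): 0b10101001100001.

code 0b10101001100001 (decimal 10849)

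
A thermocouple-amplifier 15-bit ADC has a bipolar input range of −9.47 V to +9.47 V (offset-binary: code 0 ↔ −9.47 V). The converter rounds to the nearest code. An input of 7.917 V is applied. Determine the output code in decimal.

code 30081

LSB = 18.94 V / 32768 = 0.578 mV.
(V_in − V_low)/LSB = (7.917 − (−9.47)) / 0.000578003 = 30081.162.
round(30081.162) = 30081.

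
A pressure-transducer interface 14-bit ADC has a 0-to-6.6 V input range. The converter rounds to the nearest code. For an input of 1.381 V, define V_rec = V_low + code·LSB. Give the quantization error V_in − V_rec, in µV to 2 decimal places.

One LSB is 6.6 V / 16384 = 402.83 µV.
Scaled input = 3428.2279 LSBs, so code = 3428.
Reconstructed: 1.3809082 V.
Difference: 9.17969e-05 V → 91.80 µV.

91.80 µV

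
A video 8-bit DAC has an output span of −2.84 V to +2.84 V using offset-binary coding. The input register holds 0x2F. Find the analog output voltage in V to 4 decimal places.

LSB = 5.68 V / 2^8 = 22.188 mV.
Code 0x2F = 47 decimal.
V_out = (−2.84) + 47 × 0.0221875 V = -1.79719 V.

-1.7972 V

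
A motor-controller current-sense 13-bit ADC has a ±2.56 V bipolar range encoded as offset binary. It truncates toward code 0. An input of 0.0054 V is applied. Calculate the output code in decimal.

code 4104

With 8192 levels over 5.12 V, one step is 0.625 mV.
Input sits at 4104.640 steps above V_low.
⌊·⌋(4104.640) = 4104.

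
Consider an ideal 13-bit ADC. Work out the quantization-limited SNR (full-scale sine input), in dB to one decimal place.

SNR ≈ 6.02·N + 1.76 dB = 6.02·13 + 1.76 = 80.02 dB.

80.0 dB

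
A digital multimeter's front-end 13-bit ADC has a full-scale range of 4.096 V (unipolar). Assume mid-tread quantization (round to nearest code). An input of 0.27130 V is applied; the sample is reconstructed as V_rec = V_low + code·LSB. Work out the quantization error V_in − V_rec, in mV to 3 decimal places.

-0.200 mV

One LSB is 4.096 V / 8192 = 0.500 mV.
(0.27130 − 0)/0.0005 = 542.6000; round gives code 543.
Reconstructed: 0.2715 V.
Error = 0.27130 − 0.2715 = -0.0002 V = -0.200 mV.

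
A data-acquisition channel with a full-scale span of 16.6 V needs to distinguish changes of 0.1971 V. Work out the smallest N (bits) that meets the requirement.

7 bits

Number of steps required ≥ 16.6 V / 0.1971 V = 84.22.
Need 2^N ≥ 84.22; 2^6 = 64, 2^7 = 128.
Minimum N = 7.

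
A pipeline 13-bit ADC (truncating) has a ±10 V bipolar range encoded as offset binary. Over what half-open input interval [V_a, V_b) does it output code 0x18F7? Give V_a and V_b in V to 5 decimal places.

[5.60303 V, 5.60547 V)

LSB = 20/2^13 = 2.441 mV.
Code 0x18F7 = 6391 decimal.
V_a = V_low + 6391·LSB = 5.60303 V; V_b = V_low + 6392·LSB = 5.60547 V.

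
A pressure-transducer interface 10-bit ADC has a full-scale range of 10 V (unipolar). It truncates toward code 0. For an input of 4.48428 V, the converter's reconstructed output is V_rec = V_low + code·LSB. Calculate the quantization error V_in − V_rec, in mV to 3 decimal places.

LSB = 10/2^10 = 9.766 mV.
(V_in − V_low)/LSB = (4.48428 − 0)/0.00976562 = 459.1903 → code 459 (floor).
Code 459 maps back to 0 + 459×0.00976562 V = 4.4824219 V.
V_in − V_rec = 0.00185812 V = 1.858 mV.

1.858 mV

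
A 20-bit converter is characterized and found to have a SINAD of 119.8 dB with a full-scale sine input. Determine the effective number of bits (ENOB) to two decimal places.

19.61 bits

ENOB = (SINAD − 1.76) / 6.02 = (119.8 − 1.76)/6.02 = 19.608.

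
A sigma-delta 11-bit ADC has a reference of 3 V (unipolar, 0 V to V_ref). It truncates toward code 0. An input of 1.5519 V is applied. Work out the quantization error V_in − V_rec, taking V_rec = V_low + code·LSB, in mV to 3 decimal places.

One LSB is 3 V / 2048 = 1.465 mV.
Scaled input = 1059.4304 LSBs, so code = 1059.
Reconstructed: 1.5512695 V.
Difference: 0.000630469 V → 0.630 mV.

0.630 mV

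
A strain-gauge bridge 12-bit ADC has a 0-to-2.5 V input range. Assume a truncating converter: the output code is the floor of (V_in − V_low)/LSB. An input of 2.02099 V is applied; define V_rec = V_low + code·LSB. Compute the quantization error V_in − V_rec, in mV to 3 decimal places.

0.116 mV

One LSB is 2.5 V / 4096 = 0.610 mV.
(2.02099 − 0)/0.000610352 = 3311.1900; ⌊·⌋ gives code 3311.
Reconstructed: 2.020874 V.
Difference: 0.000115977 V → 0.116 mV.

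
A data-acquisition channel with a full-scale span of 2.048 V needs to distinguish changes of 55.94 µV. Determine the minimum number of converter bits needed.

Number of steps required ≥ 2.048 V / 55.94 µV = 36610.65.
Need 2^N ≥ 36610.65; 2^15 = 32768, 2^16 = 65536.
Minimum N = 16.

16 bits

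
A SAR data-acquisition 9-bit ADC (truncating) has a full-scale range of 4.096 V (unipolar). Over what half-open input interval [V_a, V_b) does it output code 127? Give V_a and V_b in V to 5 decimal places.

[1.01600 V, 1.02400 V)

LSB = 4.096/2^9 = 8.000 mV.
V_a = V_low + 127·LSB = 1.016 V; V_b = V_low + 128·LSB = 1.024 V.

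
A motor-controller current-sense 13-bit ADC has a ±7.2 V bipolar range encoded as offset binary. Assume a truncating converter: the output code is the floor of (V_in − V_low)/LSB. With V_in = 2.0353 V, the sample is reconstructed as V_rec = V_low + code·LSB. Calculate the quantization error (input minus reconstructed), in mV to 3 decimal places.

1.511 mV

LSB = 14.4/2^13 = 1.758 mV.
(V_in − V_low)/LSB = (2.0353 − (−7.2))/0.00175781 = 5253.8596 → code 5253 (floor).
Code 5253 maps back to (−7.2) + 5253×0.00175781 V = 2.0337891 V.
Difference: 0.00151094 V → 1.511 mV.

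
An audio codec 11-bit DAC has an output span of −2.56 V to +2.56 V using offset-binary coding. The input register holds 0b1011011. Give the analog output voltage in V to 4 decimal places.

-2.3325 V

LSB = 5.12 V / 2^11 = 2.500 mV.
Code 0b1011011 = 91 decimal.
V_out = (−2.56) + 91 × 0.0025 V = -2.3325 V.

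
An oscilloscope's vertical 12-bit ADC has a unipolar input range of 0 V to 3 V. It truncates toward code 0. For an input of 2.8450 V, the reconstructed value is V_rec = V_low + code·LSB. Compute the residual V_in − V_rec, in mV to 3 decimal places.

Step size: 3 V ÷ 2^12 = 0.732 mV.
(V_in − V_low)/LSB = (2.8450 − 0)/0.000732422 = 3884.3733 → code 3884 (floor).
V_rec = 0 + 3884·0.000732422 = 2.8447266 V.
Error = 2.8450 − 2.8447266 = 0.000273438 V = 0.273 mV.

0.273 mV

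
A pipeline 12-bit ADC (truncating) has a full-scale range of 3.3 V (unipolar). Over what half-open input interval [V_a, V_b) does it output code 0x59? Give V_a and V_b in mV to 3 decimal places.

LSB = 3.3/2^12 = 0.806 mV.
Code 0x59 = 89 decimal.
V_a = V_low + 89·LSB = 0.0717041 V; V_b = V_low + 90·LSB = 0.0725098 V.

[71.704 mV, 72.510 mV)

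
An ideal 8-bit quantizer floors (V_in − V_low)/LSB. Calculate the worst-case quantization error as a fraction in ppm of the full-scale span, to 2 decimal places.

Truncating → worst-case error = 1 LSB = V_FS/2^8, so 1e+06/256 = 3906.25 ppm of full scale.

3906.25 ppm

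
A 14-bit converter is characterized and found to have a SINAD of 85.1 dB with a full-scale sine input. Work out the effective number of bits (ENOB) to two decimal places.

ENOB = (SINAD − 1.76) / 6.02 = (85.1 − 1.76)/6.02 = 13.844.

13.84 bits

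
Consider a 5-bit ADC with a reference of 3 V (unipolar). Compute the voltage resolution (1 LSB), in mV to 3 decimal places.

93.750 mV

Full-scale span = 3 V.
LSB = 3 / 2^5 = 3 / 32 = 0.09375 V = 93.750 mV.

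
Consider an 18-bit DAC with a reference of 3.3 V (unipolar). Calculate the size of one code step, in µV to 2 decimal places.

12.59 µV

Full-scale span = 3.3 V.
LSB = 3.3 / 2^18 = 3.3 / 262144 = 1.25885e-05 V = 12.59 µV.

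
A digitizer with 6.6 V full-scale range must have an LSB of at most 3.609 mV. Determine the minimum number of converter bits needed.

Number of steps required ≥ 6.6 V / 3.609 mV = 1828.76.
Need 2^N ≥ 1828.76; 2^10 = 1024, 2^11 = 2048.
Minimum N = 11.

11 bits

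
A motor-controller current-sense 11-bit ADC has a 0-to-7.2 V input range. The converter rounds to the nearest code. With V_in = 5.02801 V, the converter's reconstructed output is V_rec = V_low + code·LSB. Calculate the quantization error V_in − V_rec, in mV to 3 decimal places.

0.666 mV

LSB = 7.2/2^11 = 3.516 mV.
(V_in − V_low)/LSB = (5.02801 − 0)/0.00351563 = 1430.1895 → code 1430 (round).
V_rec = 0 + 1430·0.00351563 = 5.0273438 V.
Error = 5.02801 − 5.0273438 = 0.00066625 V = 0.666 mV.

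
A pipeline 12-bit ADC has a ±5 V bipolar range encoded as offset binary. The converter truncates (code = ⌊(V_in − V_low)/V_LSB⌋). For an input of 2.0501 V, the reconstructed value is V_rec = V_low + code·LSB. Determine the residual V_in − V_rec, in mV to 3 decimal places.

One LSB is 10 V / 4096 = 2.441 mV.
Scaled input = 2887.7210 LSBs, so code = 2887.
Reconstructed: 2.0483398 V.
Difference: 0.00176016 V → 1.760 mV.

1.760 mV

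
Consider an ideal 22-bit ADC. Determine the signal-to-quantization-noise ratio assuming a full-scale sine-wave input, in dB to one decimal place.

134.2 dB

SNR ≈ 6.02·N + 1.76 dB = 6.02·22 + 1.76 = 134.20 dB.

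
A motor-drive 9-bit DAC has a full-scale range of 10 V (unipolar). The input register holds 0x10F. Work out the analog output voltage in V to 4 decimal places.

5.2930 V

LSB = 10 V / 2^9 = 19.531 mV.
Code 0x10F = 271 decimal.
V_out = 0 + 271 × 0.0195312 V = 5.29297 V.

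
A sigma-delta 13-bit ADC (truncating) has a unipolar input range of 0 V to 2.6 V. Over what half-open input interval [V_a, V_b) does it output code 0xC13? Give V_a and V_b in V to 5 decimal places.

LSB = 2.6/2^13 = 317.38 µV.
Code 0xC13 = 3091 decimal.
V_a = V_low + 3091·LSB = 0.98103 V; V_b = V_low + 3092·LSB = 0.981348 V.

[0.98103 V, 0.98135 V)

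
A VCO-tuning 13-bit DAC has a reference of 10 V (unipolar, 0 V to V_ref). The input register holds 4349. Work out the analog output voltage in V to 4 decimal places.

LSB = 10 V / 2^13 = 1.221 mV.
V_out = 0 + 4349 × 0.0012207 V = 5.30884 V.

5.3088 V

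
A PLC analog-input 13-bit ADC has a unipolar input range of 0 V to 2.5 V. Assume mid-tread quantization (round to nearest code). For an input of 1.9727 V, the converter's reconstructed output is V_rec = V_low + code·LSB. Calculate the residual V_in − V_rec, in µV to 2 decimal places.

LSB = 2.5/2^13 = 305.18 µV.
(1.9727 − 0)/0.000305176 = 6464.1434; round gives code 6464.
Code 6464 maps back to 0 + 6464×0.000305176 V = 1.9726562 V.
V_in − V_rec = 4.375e-05 V = 43.75 µV.

43.75 µV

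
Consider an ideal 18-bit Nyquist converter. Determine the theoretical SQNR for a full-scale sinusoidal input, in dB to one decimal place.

SNR ≈ 6.02·N + 1.76 dB = 6.02·18 + 1.76 = 110.12 dB.

110.1 dB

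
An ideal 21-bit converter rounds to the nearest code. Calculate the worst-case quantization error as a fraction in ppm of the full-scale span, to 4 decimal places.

Rounding → worst-case error = ½ LSB = V_FS/2^22, so 1e+06/4194304 = 0.238419 ppm of full scale.

0.2384 ppm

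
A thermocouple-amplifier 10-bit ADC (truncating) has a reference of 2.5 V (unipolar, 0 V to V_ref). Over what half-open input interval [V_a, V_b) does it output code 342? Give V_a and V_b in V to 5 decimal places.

[0.83496 V, 0.83740 V)

LSB = 2.5/2^10 = 2.441 mV.
V_a = V_low + 342·LSB = 0.834961 V; V_b = V_low + 343·LSB = 0.837402 V.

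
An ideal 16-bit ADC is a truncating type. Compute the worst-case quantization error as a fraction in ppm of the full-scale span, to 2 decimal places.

15.26 ppm

Truncating → worst-case error = 1 LSB = V_FS/2^16, so 1e+06/65536 = 15.2588 ppm of full scale.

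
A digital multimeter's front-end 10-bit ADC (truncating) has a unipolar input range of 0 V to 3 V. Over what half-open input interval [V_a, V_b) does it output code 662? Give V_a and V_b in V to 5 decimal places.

[1.93945 V, 1.94238 V)

LSB = 3/2^10 = 2.930 mV.
V_a = V_low + 662·LSB = 1.93945 V; V_b = V_low + 663·LSB = 1.94238 V.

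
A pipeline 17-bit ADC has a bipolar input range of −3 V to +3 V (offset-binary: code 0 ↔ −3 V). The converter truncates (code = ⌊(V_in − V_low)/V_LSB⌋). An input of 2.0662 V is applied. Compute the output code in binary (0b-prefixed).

LSB = 6 V / 131072 = 45.78 µV.
(V_in − V_low)/LSB = (2.0662 − (−3)) / 4.57764e-05 = 110672.828.
So the output code is 110672.
In binary (0b-prefixed): 0b11011000001010000.

code 0b11011000001010000 (decimal 110672)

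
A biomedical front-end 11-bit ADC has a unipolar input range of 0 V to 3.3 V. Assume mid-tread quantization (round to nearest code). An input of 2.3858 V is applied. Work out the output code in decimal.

With 2048 levels over 3.3 V, one step is 1.611 mV.
(2.3858 − 0) / 0.00161133 = 1480.642 LSBs.
Round → code 1481.

code 1481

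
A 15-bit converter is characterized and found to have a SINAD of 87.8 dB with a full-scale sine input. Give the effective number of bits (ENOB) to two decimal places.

14.29 bits

ENOB = (SINAD − 1.76) / 6.02 = (87.8 − 1.76)/6.02 = 14.292.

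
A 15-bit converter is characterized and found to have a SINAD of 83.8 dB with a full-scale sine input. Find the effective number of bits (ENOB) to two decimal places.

ENOB = (SINAD − 1.76) / 6.02 = (83.8 − 1.76)/6.02 = 13.628.

13.63 bits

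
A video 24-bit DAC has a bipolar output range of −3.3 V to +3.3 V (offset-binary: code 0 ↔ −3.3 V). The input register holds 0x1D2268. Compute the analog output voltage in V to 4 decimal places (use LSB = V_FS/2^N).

LSB = 6.6 V / 2^24 = 0.39 µV.
Code 0x1D2268 = 1909352 decimal.
V_out = (−3.3) + 1909352 × 3.93391e-07 V = -2.54888 V.

-2.5489 V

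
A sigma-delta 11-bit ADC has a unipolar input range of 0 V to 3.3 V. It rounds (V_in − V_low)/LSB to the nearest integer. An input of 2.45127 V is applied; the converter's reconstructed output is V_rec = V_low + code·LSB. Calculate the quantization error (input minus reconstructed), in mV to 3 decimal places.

Step size: 3.3 V ÷ 2^11 = 1.611 mV.
(V_in − V_low)/LSB = (2.45127 − 0)/0.00161133 = 1521.2730 → code 1521 (round).
V_rec = 0 + 1521·0.00161133 = 2.4508301 V.
Error = 2.45127 − 2.4508301 = 0.000439922 V = 0.440 mV.

0.440 mV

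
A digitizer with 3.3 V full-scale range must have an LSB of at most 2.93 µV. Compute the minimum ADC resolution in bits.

21 bits

Number of steps required ≥ 3.3 V / 2.93 µV = 1126279.86.
Need 2^N ≥ 1126279.86; 2^20 = 1048576, 2^21 = 2097152.
Minimum N = 21.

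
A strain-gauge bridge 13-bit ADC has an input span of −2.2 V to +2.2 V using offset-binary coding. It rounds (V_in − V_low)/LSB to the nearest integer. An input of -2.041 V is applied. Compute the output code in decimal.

Full-scale span = 4.4 V; LSB = 4.4/2^13 = 0.537 mV.
(V_in − V_low)/LSB = (-2.041 − (−2.2)) / 0.000537109 = 296.029.
round(296.029) = 296.

code 296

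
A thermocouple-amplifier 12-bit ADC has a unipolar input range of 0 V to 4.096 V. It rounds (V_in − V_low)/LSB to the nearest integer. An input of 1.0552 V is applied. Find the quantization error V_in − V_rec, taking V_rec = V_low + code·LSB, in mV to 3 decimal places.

0.200 mV

One LSB is 4.096 V / 4096 = 1.000 mV.
Scaled input = 1055.2000 LSBs, so code = 1055.
Reconstructed: 1.055 V.
Error = 1.0552 − 1.055 = 0.0002 V = 0.200 mV.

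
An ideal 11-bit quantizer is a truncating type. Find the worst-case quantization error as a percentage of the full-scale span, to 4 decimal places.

Truncating → worst-case error = 1 LSB = V_FS/2^11, so 100/2048 = 0.0488281 % of full scale.

0.0488 %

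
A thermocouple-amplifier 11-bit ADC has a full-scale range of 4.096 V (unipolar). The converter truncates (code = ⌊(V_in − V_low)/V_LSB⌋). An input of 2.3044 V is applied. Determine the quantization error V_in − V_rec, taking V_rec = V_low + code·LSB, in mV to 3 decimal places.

LSB = 4.096/2^11 = 2.000 mV.
Scaled input = 1152.2000 LSBs, so code = 1152.
Reconstructed: 2.304 V.
Difference: 0.0004 V → 0.400 mV.

0.400 mV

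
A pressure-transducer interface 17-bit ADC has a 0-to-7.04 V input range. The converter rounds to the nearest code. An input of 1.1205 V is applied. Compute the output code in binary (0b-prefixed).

Full-scale span = 7.04 V; LSB = 7.04/2^17 = 53.71 µV.
(1.1205 − 0) / 5.37109e-05 = 20861.673 LSBs.
Round → code 20862.
In binary (0b-prefixed): 0b101000101111110.

code 0b101000101111110 (decimal 20862)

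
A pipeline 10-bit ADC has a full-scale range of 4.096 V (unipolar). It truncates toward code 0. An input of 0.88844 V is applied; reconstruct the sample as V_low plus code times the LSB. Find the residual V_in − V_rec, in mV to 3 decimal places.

LSB = 4.096/2^10 = 4.000 mV.
(0.88844 − 0)/0.004 = 222.1100; ⌊·⌋ gives code 222.
V_rec = 0 + 222·0.004 = 0.888 V.
V_in − V_rec = 0.00044 V = 0.440 mV.

0.440 mV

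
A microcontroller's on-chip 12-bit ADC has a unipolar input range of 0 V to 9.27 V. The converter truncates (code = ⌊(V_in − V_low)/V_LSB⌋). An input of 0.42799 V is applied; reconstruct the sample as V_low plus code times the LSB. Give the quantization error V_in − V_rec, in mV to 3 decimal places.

0.248 mV

LSB = 9.27/2^12 = 2.263 mV.
(V_in − V_low)/LSB = (0.42799 − 0)/0.00226318 = 189.1097 → code 189 (floor).
Reconstructed: 0.4277417 V.
V_in − V_rec = 0.000248301 V = 0.248 mV.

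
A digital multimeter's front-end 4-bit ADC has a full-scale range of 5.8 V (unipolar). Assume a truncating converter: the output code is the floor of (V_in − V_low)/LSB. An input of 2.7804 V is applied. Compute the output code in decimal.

code 7

Full-scale span = 5.8 V; LSB = 5.8/2^4 = 362.500 mV.
Input sits at 7.670 steps above V_low.
⌊·⌋(7.670) = 7.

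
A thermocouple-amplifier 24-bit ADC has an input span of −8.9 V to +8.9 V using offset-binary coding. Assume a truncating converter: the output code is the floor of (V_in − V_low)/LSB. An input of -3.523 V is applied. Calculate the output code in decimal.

With 16777216 levels over 17.8 V, one step is 1.06 µV.
(-3.523 − (−8.9)) / 1.06096e-06 = 5068038.788 LSBs.
⌊·⌋(5068038.788) = 5068038.

code 5068038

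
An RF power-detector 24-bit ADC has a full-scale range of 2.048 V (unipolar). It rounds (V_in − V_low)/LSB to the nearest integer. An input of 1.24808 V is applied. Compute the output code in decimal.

With 16777216 levels over 2.048 V, one step is 0.12 µV.
(V_in − V_low)/LSB = (1.24808 − 0) / 1.2207e-07 = 10224271.360.
round(10224271.360) = 10224271.

code 10224271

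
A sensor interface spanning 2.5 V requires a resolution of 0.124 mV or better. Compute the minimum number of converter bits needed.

Number of steps required ≥ 2.5 V / 0.124 mV = 20161.29.
Need 2^N ≥ 20161.29; 2^14 = 16384, 2^15 = 32768.
Minimum N = 15.

15 bits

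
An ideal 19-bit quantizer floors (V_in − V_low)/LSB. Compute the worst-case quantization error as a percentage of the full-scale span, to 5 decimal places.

Truncating → worst-case error = 1 LSB = V_FS/2^19, so 100/524288 = 0.000190735 % of full scale.

0.00019 %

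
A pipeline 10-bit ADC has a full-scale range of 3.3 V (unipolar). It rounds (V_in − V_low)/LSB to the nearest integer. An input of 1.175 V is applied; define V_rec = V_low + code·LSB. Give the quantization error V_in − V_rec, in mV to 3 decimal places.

Step size: 3.3 V ÷ 2^10 = 3.223 mV.
Scaled input = 364.6061 LSBs, so code = 365.
Code 365 maps back to 0 + 365×0.00322266 V = 1.1762695 V.
Difference: -0.00126953 V → -1.270 mV.

-1.270 mV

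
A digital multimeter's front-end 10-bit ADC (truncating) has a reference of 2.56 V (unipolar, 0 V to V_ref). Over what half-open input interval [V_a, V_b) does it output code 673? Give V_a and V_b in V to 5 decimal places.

[1.68250 V, 1.68500 V)

LSB = 2.56/2^10 = 2.500 mV.
V_a = V_low + 673·LSB = 1.6825 V; V_b = V_low + 674·LSB = 1.685 V.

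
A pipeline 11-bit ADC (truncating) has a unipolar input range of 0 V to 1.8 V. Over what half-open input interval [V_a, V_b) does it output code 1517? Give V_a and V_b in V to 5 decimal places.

[1.33330 V, 1.33418 V)

LSB = 1.8/2^11 = 0.879 mV.
V_a = V_low + 1517·LSB = 1.3333 V; V_b = V_low + 1518·LSB = 1.33418 V.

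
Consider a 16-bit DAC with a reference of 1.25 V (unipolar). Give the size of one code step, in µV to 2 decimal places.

Full-scale span = 1.25 V.
LSB = 1.25 / 2^16 = 1.25 / 65536 = 1.90735e-05 V = 19.07 µV.

19.07 µV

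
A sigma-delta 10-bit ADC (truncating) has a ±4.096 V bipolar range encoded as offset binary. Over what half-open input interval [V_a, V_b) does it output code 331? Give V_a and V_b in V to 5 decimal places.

LSB = 8.192/2^10 = 8.000 mV.
V_a = V_low + 331·LSB = -1.448 V; V_b = V_low + 332·LSB = -1.44 V.

[-1.44800 V, -1.44000 V)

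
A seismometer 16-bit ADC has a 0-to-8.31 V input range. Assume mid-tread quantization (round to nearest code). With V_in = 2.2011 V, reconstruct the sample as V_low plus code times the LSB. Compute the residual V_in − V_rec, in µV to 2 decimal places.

Step size: 8.31 V ÷ 2^16 = 126.80 µV.
Scaled input = 17358.7593 LSBs, so code = 17359.
V_rec = 0 + 17359·0.000126801 = 2.2011305 V.
V_in − V_rec = -3.05237e-05 V = -30.52 µV.

-30.52 µV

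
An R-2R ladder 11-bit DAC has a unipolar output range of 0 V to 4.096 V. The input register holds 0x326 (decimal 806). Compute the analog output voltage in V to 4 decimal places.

LSB = 4.096 V / 2^11 = 2.000 mV.
Code 0x326 = 806 decimal.
V_out = 0 + 806 × 0.002 V = 1.612 V.

1.6120 V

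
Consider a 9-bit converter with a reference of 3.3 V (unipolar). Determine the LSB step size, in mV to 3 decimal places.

6.445 mV

Full-scale span = 3.3 V.
LSB = 3.3 / 2^9 = 3.3 / 512 = 0.00644531 V = 6.445 mV.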